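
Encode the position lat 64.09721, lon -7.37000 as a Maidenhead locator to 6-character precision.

Add 180° to longitude and 90° to latitude: 172.6300, 154.0972.
Field: 172.6300/20 → 8 → I, 154.0972/10 → 15 → P; chars IP.
Square: 12.6300/2 → 6, 4.0972/1 → 4; chars 64.
Subsquare: 0.6300/0.0833333 → 7 → h, 0.0972/0.0416667 → 2 → c; chars hc.

IP64hc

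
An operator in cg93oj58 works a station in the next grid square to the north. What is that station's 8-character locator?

Latitude extended square 8; +1 → 9.
The longitude characters are unchanged.

CG93oj59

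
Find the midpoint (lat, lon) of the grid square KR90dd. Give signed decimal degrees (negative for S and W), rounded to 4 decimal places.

Field K=10, R=17: +10·20° lon, +17·10° lat → SW at lon 20°, lat 80°.
Square 9, 0: +9·2° lon, +0·1° lat → SW at lon 38°, lat 80°.
Subsquare d=3, d=3: +3·0.0833333° lon, +3·0.0416667° lat → SW at lon 38.25°, lat 80.125°.
Cell spans 0.0833333° lon × 0.0416667° lat. Centre is SW corner plus half of each.
latitude 80.1458, longitude 38.2917.

80.1458, 38.2917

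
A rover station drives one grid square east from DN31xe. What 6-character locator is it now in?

DN41ae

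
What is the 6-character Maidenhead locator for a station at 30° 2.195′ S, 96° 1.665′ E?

Add 180° to longitude and 90° to latitude: 276.0277, 59.9634.
Field: lon ⌊276.0277/20⌋ = 13 → N; lat ⌊59.9634/10⌋ = 5 → F.
Square: lon ⌊16.0277/2⌋ = 8; lat ⌊9.9634/1⌋ = 9.
Subsquare: lon ⌊0.0277/0.0833333⌋ = 0 → a; lat ⌊0.9634/0.0416667⌋ = 23 → x.

NF89ax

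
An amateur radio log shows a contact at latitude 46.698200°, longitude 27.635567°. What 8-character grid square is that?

Add 180° to longitude and 90° to latitude: 207.63557, 136.69820.
Field (20°×10°, letters A–R): 207.63557/20 → 10 → K, 136.69820/10 → 13 → N; chars KN.
Square (2°×1°, digits 0–9): 7.63557/2 → 3, 6.69820/1 → 6; chars 36.
Subsquare (5′×2.5′, letters a–x): 1.63557/0.0833333 → 19 → t, 0.69820/0.0416667 → 16 → q; chars tq.
Extended square (30″×15″, digits 0–9): 0.05223/0.00833333 → 6, 0.03153/0.00416667 → 7; chars 67.

KN36tq67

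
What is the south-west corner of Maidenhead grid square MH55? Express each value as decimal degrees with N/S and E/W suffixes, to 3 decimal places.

15.000° S, 70.000° E

Field M=12, H=7: +12·20° lon, +7·10° lat → SW at lon 60°, lat -20°.
Square 5, 5: +5·2° lon, +5·1° lat → SW at lon 70°, lat -15°.
latitude 15.000° S, longitude 70.000° E.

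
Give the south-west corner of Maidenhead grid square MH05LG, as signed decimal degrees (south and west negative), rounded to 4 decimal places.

-14.7500, 60.9167

Field M=12, H=7: +12·20° lon, +7·10° lat → SW at lon 60°, lat -20°.
Square 0, 5: +0·2° lon, +5·1° lat → SW at lon 60°, lat -15°.
Subsquare l=11, g=6: +11·0.0833333° lon, +6·0.0416667° lat → SW at lon 60.9167°, lat -14.75°.
latitude -14.7500, longitude 60.9167.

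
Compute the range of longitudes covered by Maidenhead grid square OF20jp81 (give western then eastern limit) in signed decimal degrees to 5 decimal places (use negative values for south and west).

104.81667, 104.82500

Field O=14, F=5: +14·20° lon, +5·10° lat → SW at lon 100°, lat -40°.
Square 2, 0: +2·2° lon, +0·1° lat → SW at lon 104°, lat -40°.
Subsquare j=9, p=15: +9·0.0833333° lon, +15·0.0416667° lat → SW at lon 104.75°, lat -39.375°.
Extended square 8, 1: +8·0.00833333° lon, +1·0.00416667° lat → SW at lon 104.817°, lat -39.3708°.
Cell spans 0.00833333° lon × 0.00416667° lat.
west 104.81667, east 104.82500.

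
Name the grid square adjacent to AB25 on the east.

Longitude square 2; +1 → 3.
The latitude characters are unchanged.

AB35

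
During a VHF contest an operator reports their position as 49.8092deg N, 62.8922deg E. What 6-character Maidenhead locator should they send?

Add 180° to longitude and 90° to latitude: 242.8922, 139.8092.
Field (20°×10°, letters A–R): lon ⌊242.8922/20⌋ = 12 → M; lat ⌊139.8092/10⌋ = 13 → N.
Square (2°×1°, digits 0–9): lon ⌊2.8922/2⌋ = 1; lat ⌊9.8092/1⌋ = 9.
Subsquare (5′×2.5′, letters a–x): lon ⌊0.8922/0.0833333⌋ = 10 → k; lat ⌊0.8092/0.0416667⌋ = 19 → t.

MN19kt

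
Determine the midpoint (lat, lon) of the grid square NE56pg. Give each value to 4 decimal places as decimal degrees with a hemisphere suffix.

43.7292° S, 91.2917° E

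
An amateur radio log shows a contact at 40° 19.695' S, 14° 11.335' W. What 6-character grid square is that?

IE29vq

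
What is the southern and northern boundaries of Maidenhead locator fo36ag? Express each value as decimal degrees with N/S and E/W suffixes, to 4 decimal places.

56.2500° N, 56.2917° N

Field F=5, O=14: +5·20° lon, +14·10° lat → SW at lon -80°, lat 50°.
Square 3, 6: +3·2° lon, +6·1° lat → SW at lon -74°, lat 56°.
Subsquare a=0, g=6: +0·0.0833333° lon, +6·0.0416667° lat → SW at lon -74°, lat 56.25°.
Cell spans 0.0833333° lon × 0.0416667° lat.
south 56.2500° N, north 56.2917° N.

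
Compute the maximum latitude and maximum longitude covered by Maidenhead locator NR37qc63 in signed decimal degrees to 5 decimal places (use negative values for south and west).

87.10000, 87.39167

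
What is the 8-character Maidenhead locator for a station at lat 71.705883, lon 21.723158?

Add 180° to longitude and 90° to latitude: 201.72316, 161.70588.
Field: 201.72316/20 → 10 → K, 161.70588/10 → 16 → Q; chars KQ.
Square: 1.72316/2 → 0, 1.70588/1 → 1; chars 01.
Subsquare: 1.72316/0.0833333 → 20 → u, 0.70588/0.0416667 → 16 → q; chars uq.
Extended square: 0.05649/0.00833333 → 6, 0.03922/0.00416667 → 9; chars 69.

KQ01uq69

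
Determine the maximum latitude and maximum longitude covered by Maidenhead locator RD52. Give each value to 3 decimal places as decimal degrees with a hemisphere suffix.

57.000° S, 172.000° E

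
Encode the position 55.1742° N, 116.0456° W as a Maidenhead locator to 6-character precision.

Shift to the Maidenhead origin (180°W, 90°S): lon 63.9544, lat 145.1742.
Field: 63.9544/20 → 3 → D, 145.1742/10 → 14 → O; chars DO.
Square: 3.9544/2 → 1, 5.1742/1 → 5; chars 15.
Subsquare: 1.9544/0.0833333 → 23 → x, 0.1742/0.0416667 → 4 → e; chars xe.

DO15xe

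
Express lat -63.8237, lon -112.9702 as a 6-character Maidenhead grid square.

DC36me

Add 180° to longitude and 90° to latitude: 67.0298, 26.1763.
Field: 67.0298/20 → 3 → D, 26.1763/10 → 2 → C; chars DC.
Square: 7.0298/2 → 3, 6.1763/1 → 6; chars 36.
Subsquare: 1.0298/0.0833333 → 12 → m, 0.1763/0.0416667 → 4 → e; chars me.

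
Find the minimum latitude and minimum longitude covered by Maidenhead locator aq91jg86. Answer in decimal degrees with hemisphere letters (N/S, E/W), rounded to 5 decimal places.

71.27500° N, 161.18333° W

Field A=0, Q=16: +0·20° lon, +16·10° lat → SW at lon -180°, lat 70°.
Square 9, 1: +9·2° lon, +1·1° lat → SW at lon -162°, lat 71°.
Subsquare j=9, g=6: +9·0.0833333° lon, +6·0.0416667° lat → SW at lon -161.25°, lat 71.25°.
Extended square 8, 6: +8·0.00833333° lon, +6·0.00416667° lat → SW at lon -161.183°, lat 71.275°.
latitude 71.27500° N, longitude 161.18333° W.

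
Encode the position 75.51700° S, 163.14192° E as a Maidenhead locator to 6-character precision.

RB14nl

Add 180° to longitude and 90° to latitude: 343.1419, 14.4830.
Field (20°×10°, letters A–R): 343.1419/20 → 17 → R, 14.4830/10 → 1 → B; chars RB.
Square (2°×1°, digits 0–9): 3.1419/2 → 1, 4.4830/1 → 4; chars 14.
Subsquare (5′×2.5′, letters a–x): 1.1419/0.0833333 → 13 → n, 0.4830/0.0416667 → 11 → l; chars nl.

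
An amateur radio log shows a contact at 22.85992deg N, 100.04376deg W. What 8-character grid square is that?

Shift to the Maidenhead origin (180°W, 90°S): lon 79.95624, lat 112.85992.
Field: 79.95624/20 → 3 → D, 112.85992/10 → 11 → L; chars DL.
Square: 19.95624/2 → 9, 2.85992/1 → 2; chars 92.
Subsquare: 1.95624/0.0833333 → 23 → x, 0.85992/0.0416667 → 20 → u; chars xu.
Extended square: 0.03957/0.00833333 → 4, 0.02659/0.00416667 → 6; chars 46.

DL92xu46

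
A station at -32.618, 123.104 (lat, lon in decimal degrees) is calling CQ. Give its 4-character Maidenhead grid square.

PF17

Add 180° to longitude and 90° to latitude: 303.10, 57.38.
Field (20°×10°, letters A–R): lon ⌊303.10/20⌋ = 15 → P; lat ⌊57.38/10⌋ = 5 → F.
Square (2°×1°, digits 0–9): lon ⌊3.10/2⌋ = 1; lat ⌊7.38/1⌋ = 7.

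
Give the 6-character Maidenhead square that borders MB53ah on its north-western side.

Longitude subsquare a = 0; −1 → -1, wraps to 23 = x, carry into square.
Longitude square 5; −1 → 4.
Latitude subsquare h = 7; +1 → 8 = i.

MB43xi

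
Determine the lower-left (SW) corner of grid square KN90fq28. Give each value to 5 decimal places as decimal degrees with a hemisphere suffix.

Field K=10, N=13: +10·20° lon, +13·10° lat → SW at lon 20°, lat 40°.
Square 9, 0: +9·2° lon, +0·1° lat → SW at lon 38°, lat 40°.
Subsquare f=5, q=16: +5·0.0833333° lon, +16·0.0416667° lat → SW at lon 38.4167°, lat 40.6667°.
Extended square 2, 8: +2·0.00833333° lon, +8·0.00416667° lat → SW at lon 38.4333°, lat 40.7°.
latitude 40.70000° N, longitude 38.43333° E.

40.70000° N, 38.43333° E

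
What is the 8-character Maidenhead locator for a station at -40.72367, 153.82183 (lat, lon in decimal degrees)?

Add 180° to longitude and 90° to latitude: 333.82183, 49.27633.
Field: 333.82183/20 → 16 → Q, 49.27633/10 → 4 → E; chars QE.
Square: 13.82183/2 → 6, 9.27633/1 → 9; chars 69.
Subsquare: 1.82183/0.0833333 → 21 → v, 0.27633/0.0416667 → 6 → g; chars vg.
Extended square: 0.07183/0.00833333 → 8, 0.02633/0.00416667 → 6; chars 86.

QE69vg86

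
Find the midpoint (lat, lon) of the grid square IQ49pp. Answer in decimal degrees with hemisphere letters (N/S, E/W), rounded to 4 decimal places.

79.6458° N, 10.7083° W

Field I=8, Q=16: +8·20° lon, +16·10° lat → SW at lon -20°, lat 70°.
Square 4, 9: +4·2° lon, +9·1° lat → SW at lon -12°, lat 79°.
Subsquare p=15, p=15: +15·0.0833333° lon, +15·0.0416667° lat → SW at lon -10.75°, lat 79.625°.
Cell spans 0.0833333° lon × 0.0416667° lat. Centre is SW corner plus half of each.
latitude 79.6458° N, longitude 10.7083° W.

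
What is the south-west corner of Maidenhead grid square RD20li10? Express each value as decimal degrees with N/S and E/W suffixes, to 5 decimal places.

59.66667° S, 164.92500° E

Field R=17, D=3: +17·20° lon, +3·10° lat → SW at lon 160°, lat -60°.
Square 2, 0: +2·2° lon, +0·1° lat → SW at lon 164°, lat -60°.
Subsquare l=11, i=8: +11·0.0833333° lon, +8·0.0416667° lat → SW at lon 164.917°, lat -59.6667°.
Extended square 1, 0: +1·0.00833333° lon, +0·0.00416667° lat → SW at lon 164.925°, lat -59.6667°.
latitude 59.66667° S, longitude 164.92500° E.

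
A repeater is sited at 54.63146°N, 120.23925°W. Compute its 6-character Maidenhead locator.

CO94vp

Offset from 180°W / 90°S: lon 59.7608°, lat 144.6315°.
Field: lon ⌊59.7608/20⌋ = 2 → C; lat ⌊144.6315/10⌋ = 14 → O.
Square: lon ⌊19.7608/2⌋ = 9; lat ⌊4.6315/1⌋ = 4.
Subsquare: lon ⌊1.7608/0.0833333⌋ = 21 → v; lat ⌊0.6315/0.0416667⌋ = 15 → p.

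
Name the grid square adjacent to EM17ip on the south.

Latitude subsquare p = 15; −1 → 14 = o.
The longitude characters are unchanged.

EM17io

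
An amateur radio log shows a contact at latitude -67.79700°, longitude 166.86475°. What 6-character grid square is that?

Add 180° to longitude and 90° to latitude: 346.8647, 22.2030.
Field (20°×10°, letters A–R): 346.8647/20 → 17 → R, 22.2030/10 → 2 → C; chars RC.
Square (2°×1°, digits 0–9): 6.8647/2 → 3, 2.2030/1 → 2; chars 32.
Subsquare (5′×2.5′, letters a–x): 0.8647/0.0833333 → 10 → k, 0.2030/0.0416667 → 4 → e; chars ke.

RC32ke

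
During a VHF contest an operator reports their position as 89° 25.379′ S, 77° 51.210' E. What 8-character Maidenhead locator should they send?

Shift to the Maidenhead origin (180°W, 90°S): lon 257.85350, lat 0.57702.
Field (20°×10°, letters A–R): 257.85350/20 → 12 → M, 0.57702/10 → 0 → A; chars MA.
Square (2°×1°, digits 0–9): 17.85350/2 → 8, 0.57702/1 → 0; chars 80.
Subsquare (5′×2.5′, letters a–x): 1.85350/0.0833333 → 22 → w, 0.57702/0.0416667 → 13 → n; chars wn.
Extended square (30″×15″, digits 0–9): 0.02017/0.00833333 → 2, 0.03535/0.00416667 → 8; chars 28.

MA80wn28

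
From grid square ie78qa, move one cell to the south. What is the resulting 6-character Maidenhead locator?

Latitude subsquare a = 0; −1 → -1, wraps to 23 = x, carry into square.
Latitude square 8; −1 → 7.
The longitude characters are unchanged.

IE77qx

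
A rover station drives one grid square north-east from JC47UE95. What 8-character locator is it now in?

Longitude extended square 9; +1 → 10, wraps to 0, carry into subsquare.
Longitude subsquare u = 20; +1 → 21 = v.
Latitude extended square 5; +1 → 6.

JC47ve06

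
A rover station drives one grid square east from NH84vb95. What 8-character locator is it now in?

Longitude extended square 9; +1 → 10, wraps to 0, carry into subsquare.
Longitude subsquare v = 21; +1 → 22 = w.
The latitude characters are unchanged.

NH84wb05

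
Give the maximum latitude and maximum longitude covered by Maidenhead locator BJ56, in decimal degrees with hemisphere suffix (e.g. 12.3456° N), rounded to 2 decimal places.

Field B=1, J=9: +1·20° lon, +9·10° lat → SW at lon -160°, lat 0°.
Square 5, 6: +5·2° lon, +6·1° lat → SW at lon -150°, lat 6°.
Cell spans 2° lon × 1° lat. NE corner is SW corner plus one full cell.
latitude 7.00° N, longitude 148.00° W.

7.00° N, 148.00° W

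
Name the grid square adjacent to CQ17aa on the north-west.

CQ07xb

Longitude subsquare a = 0; −1 → -1, wraps to 23 = x, carry into square.
Longitude square 1; −1 → 0.
Latitude subsquare a = 0; +1 → 1 = b.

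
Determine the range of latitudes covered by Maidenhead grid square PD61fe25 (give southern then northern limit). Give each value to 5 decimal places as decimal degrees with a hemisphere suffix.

58.81250° S, 58.80833° S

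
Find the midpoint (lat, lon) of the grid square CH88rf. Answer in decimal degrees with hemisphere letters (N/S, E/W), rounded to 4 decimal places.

Field C=2, H=7: +2·20° lon, +7·10° lat → SW at lon -140°, lat -20°.
Square 8, 8: +8·2° lon, +8·1° lat → SW at lon -124°, lat -12°.
Subsquare r=17, f=5: +17·0.0833333° lon, +5·0.0416667° lat → SW at lon -122.583°, lat -11.7917°.
Cell spans 0.0833333° lon × 0.0416667° lat. Centre is SW corner plus half of each.
latitude 11.7708° S, longitude 122.5417° W.

11.7708° S, 122.5417° W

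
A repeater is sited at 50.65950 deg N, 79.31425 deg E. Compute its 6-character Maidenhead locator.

Shift to the Maidenhead origin (180°W, 90°S): lon 259.3143, lat 140.6595.
Field: 259.3143/20 → 12 → M, 140.6595/10 → 14 → O; chars MO.
Square: 19.3143/2 → 9, 0.6595/1 → 0; chars 90.
Subsquare: 1.3143/0.0833333 → 15 → p, 0.6595/0.0416667 → 15 → p; chars pp.

MO90pp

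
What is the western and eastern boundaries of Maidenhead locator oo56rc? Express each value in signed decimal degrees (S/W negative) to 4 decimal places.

111.4167, 111.5000

Field O=14, O=14: +14·20° lon, +14·10° lat → SW at lon 100°, lat 50°.
Square 5, 6: +5·2° lon, +6·1° lat → SW at lon 110°, lat 56°.
Subsquare r=17, c=2: +17·0.0833333° lon, +2·0.0416667° lat → SW at lon 111.417°, lat 56.0833°.
Cell spans 0.0833333° lon × 0.0416667° lat.
west 111.4167, east 111.5000.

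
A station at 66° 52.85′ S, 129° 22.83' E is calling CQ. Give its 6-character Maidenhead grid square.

Add 180° to longitude and 90° to latitude: 309.3805, 23.1192.
Field: 309.3805/20 → 15 → P, 23.1192/10 → 2 → C; chars PC.
Square: 9.3805/2 → 4, 3.1192/1 → 3; chars 43.
Subsquare: 1.3805/0.0833333 → 16 → q, 0.1192/0.0416667 → 2 → c; chars qc.

PC43qc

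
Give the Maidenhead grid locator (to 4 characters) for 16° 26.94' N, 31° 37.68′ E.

KK56

Offset from 180°W / 90°S: lon 211.63°, lat 106.45°.
Field: 211.63/20 → 10 → K, 106.45/10 → 10 → K; chars KK.
Square: 11.63/2 → 5, 6.45/1 → 6; chars 56.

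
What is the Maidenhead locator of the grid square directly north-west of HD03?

GD94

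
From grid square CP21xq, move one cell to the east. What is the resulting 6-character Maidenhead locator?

CP31aq

Longitude subsquare x = 23; +1 → 24, wraps to 0 = a, carry into square.
Longitude square 2; +1 → 3.
The latitude characters are unchanged.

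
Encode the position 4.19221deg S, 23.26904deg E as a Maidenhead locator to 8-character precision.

KI15pt23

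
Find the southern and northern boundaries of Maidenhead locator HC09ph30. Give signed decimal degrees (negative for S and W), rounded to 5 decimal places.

-60.70833, -60.70417

Field H=7, C=2: +7·20° lon, +2·10° lat → SW at lon -40°, lat -70°.
Square 0, 9: +0·2° lon, +9·1° lat → SW at lon -40°, lat -61°.
Subsquare p=15, h=7: +15·0.0833333° lon, +7·0.0416667° lat → SW at lon -38.75°, lat -60.7083°.
Extended square 3, 0: +3·0.00833333° lon, +0·0.00416667° lat → SW at lon -38.725°, lat -60.7083°.
Cell spans 0.00833333° lon × 0.00416667° lat.
south -60.70833, north -60.70417.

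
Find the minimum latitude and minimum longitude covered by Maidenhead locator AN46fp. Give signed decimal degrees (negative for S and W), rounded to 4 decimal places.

Field A=0, N=13: +0·20° lon, +13·10° lat → SW at lon -180°, lat 40°.
Square 4, 6: +4·2° lon, +6·1° lat → SW at lon -172°, lat 46°.
Subsquare f=5, p=15: +5·0.0833333° lon, +15·0.0416667° lat → SW at lon -171.583°, lat 46.625°.
latitude 46.6250, longitude -171.5833.

46.6250, -171.5833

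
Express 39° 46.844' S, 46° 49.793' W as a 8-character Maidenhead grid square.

Add 180° to longitude and 90° to latitude: 133.17012, 50.21927.
Field (20°×10°, letters A–R): 133.17012/20 → 6 → G, 50.21927/10 → 5 → F; chars GF.
Square (2°×1°, digits 0–9): 13.17012/2 → 6, 0.21927/1 → 0; chars 60.
Subsquare (5′×2.5′, letters a–x): 1.17012/0.0833333 → 14 → o, 0.21927/0.0416667 → 5 → f; chars of.
Extended square (30″×15″, digits 0–9): 0.00345/0.00833333 → 0, 0.01093/0.00416667 → 2; chars 02.

GF60of02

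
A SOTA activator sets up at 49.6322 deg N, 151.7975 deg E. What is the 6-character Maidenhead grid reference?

QN59vp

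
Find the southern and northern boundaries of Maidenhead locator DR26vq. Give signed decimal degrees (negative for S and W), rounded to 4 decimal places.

Field D=3, R=17: +3·20° lon, +17·10° lat → SW at lon -120°, lat 80°.
Square 2, 6: +2·2° lon, +6·1° lat → SW at lon -116°, lat 86°.
Subsquare v=21, q=16: +21·0.0833333° lon, +16·0.0416667° lat → SW at lon -114.25°, lat 86.6667°.
Cell spans 0.0833333° lon × 0.0416667° lat.
south 86.6667, north 86.7083.

86.6667, 86.7083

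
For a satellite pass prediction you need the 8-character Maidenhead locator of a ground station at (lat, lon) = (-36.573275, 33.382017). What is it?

KF63qk52

Shift to the Maidenhead origin (180°W, 90°S): lon 213.38202, lat 53.42672.
Field (20°×10°, letters A–R): lon ⌊213.38202/20⌋ = 10 → K; lat ⌊53.42672/10⌋ = 5 → F.
Square (2°×1°, digits 0–9): lon ⌊13.38202/2⌋ = 6; lat ⌊3.42672/1⌋ = 3.
Subsquare (5′×2.5′, letters a–x): lon ⌊1.38202/0.0833333⌋ = 16 → q; lat ⌊0.42672/0.0416667⌋ = 10 → k.
Extended square (30″×15″, digits 0–9): lon ⌊0.04868/0.00833333⌋ = 5; lat ⌊0.01006/0.00416667⌋ = 2.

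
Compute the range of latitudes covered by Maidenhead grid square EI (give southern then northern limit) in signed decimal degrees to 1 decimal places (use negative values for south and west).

Field E=4, I=8: +4·20° lon, +8·10° lat → SW at lon -100°, lat -10°.
Cell spans 20° lon × 10° lat.
south -10.0, north 0.0.

-10.0, 0.0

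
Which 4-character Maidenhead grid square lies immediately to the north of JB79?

JC70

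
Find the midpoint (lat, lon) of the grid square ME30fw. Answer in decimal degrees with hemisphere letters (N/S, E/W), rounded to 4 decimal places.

Field M=12, E=4: +12·20° lon, +4·10° lat → SW at lon 60°, lat -50°.
Square 3, 0: +3·2° lon, +0·1° lat → SW at lon 66°, lat -50°.
Subsquare f=5, w=22: +5·0.0833333° lon, +22·0.0416667° lat → SW at lon 66.4167°, lat -49.0833°.
Cell spans 0.0833333° lon × 0.0416667° lat. Centre is SW corner plus half of each.
latitude 49.0625° S, longitude 66.4583° E.

49.0625° S, 66.4583° E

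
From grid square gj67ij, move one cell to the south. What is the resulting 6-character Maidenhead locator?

GJ67ii

Latitude subsquare j = 9; −1 → 8 = i.
The longitude characters are unchanged.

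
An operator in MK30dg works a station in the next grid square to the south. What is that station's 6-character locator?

MK30df

Latitude subsquare g = 6; −1 → 5 = f.
The longitude characters are unchanged.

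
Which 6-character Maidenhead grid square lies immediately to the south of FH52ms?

FH52mr

Latitude subsquare s = 18; −1 → 17 = r.
The longitude characters are unchanged.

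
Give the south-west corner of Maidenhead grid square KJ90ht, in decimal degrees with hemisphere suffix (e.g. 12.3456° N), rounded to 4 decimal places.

0.7917° N, 38.5833° E

Field K=10, J=9: +10·20° lon, +9·10° lat → SW at lon 20°, lat 0°.
Square 9, 0: +9·2° lon, +0·1° lat → SW at lon 38°, lat 0°.
Subsquare h=7, t=19: +7·0.0833333° lon, +19·0.0416667° lat → SW at lon 38.5833°, lat 0.791667°.
latitude 0.7917° N, longitude 38.5833° E.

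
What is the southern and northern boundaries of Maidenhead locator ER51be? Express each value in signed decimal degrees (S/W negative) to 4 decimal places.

Field E=4, R=17: +4·20° lon, +17·10° lat → SW at lon -100°, lat 80°.
Square 5, 1: +5·2° lon, +1·1° lat → SW at lon -90°, lat 81°.
Subsquare b=1, e=4: +1·0.0833333° lon, +4·0.0416667° lat → SW at lon -89.9167°, lat 81.1667°.
Cell spans 0.0833333° lon × 0.0416667° lat.
south 81.1667, north 81.2083.

81.1667, 81.2083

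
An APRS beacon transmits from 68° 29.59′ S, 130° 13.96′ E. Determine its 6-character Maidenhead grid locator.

PC51cm

Add 180° to longitude and 90° to latitude: 310.2327, 21.5068.
Field: 310.2327/20 → 15 → P, 21.5068/10 → 2 → C; chars PC.
Square: 10.2327/2 → 5, 1.5068/1 → 1; chars 51.
Subsquare: 0.2327/0.0833333 → 2 → c, 0.5068/0.0416667 → 12 → m; chars cm.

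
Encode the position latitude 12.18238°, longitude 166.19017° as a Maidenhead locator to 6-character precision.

Offset from 180°W / 90°S: lon 346.1902°, lat 102.1824°.
Field: lon ⌊346.1902/20⌋ = 17 → R; lat ⌊102.1824/10⌋ = 10 → K.
Square: lon ⌊6.1902/2⌋ = 3; lat ⌊2.1824/1⌋ = 2.
Subsquare: lon ⌊0.1902/0.0833333⌋ = 2 → c; lat ⌊0.1824/0.0416667⌋ = 4 → e.

RK32ce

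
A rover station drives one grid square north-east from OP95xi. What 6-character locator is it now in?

Longitude subsquare x = 23; +1 → 24, wraps to 0 = a, carry into square.
Longitude square 9; +1 → 10, wraps to 0, carry into field.
Longitude field O = 14; +1 → 15 = P.
Latitude subsquare i = 8; +1 → 9 = j.

PP05aj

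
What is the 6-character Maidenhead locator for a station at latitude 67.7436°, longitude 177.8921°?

RP87wr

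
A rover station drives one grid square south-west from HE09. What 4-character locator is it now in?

GE98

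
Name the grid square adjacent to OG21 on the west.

Longitude square 2; −1 → 1.
The latitude characters are unchanged.

OG11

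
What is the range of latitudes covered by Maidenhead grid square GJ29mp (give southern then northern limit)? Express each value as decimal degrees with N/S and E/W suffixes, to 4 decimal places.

Field G=6, J=9: +6·20° lon, +9·10° lat → SW at lon -60°, lat 0°.
Square 2, 9: +2·2° lon, +9·1° lat → SW at lon -56°, lat 9°.
Subsquare m=12, p=15: +12·0.0833333° lon, +15·0.0416667° lat → SW at lon -55°, lat 9.625°.
Cell spans 0.0833333° lon × 0.0416667° lat.
south 9.6250° N, north 9.6667° N.

9.6250° N, 9.6667° N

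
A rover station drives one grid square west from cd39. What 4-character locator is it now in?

CD29

Longitude square 3; −1 → 2.
The latitude characters are unchanged.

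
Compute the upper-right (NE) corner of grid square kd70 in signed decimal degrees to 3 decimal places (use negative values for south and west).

-59.000, 36.000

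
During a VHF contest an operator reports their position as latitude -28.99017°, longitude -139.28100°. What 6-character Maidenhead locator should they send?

CG01ia

Add 180° to longitude and 90° to latitude: 40.7190, 61.0098.
Field (20°×10°, letters A–R): lon ⌊40.7190/20⌋ = 2 → C; lat ⌊61.0098/10⌋ = 6 → G.
Square (2°×1°, digits 0–9): lon ⌊0.7190/2⌋ = 0; lat ⌊1.0098/1⌋ = 1.
Subsquare (5′×2.5′, letters a–x): lon ⌊0.7190/0.0833333⌋ = 8 → i; lat ⌊0.0098/0.0416667⌋ = 0 → a.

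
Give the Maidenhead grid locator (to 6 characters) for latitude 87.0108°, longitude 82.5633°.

NR17ga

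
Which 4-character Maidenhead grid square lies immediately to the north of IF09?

IG00

Latitude square 9; +1 → 10, wraps to 0, carry into field.
Latitude field F = 5; +1 → 6 = G.
The longitude characters are unchanged.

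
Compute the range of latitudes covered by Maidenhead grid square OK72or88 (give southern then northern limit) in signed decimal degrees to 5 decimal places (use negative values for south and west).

12.74167, 12.74583

Field O=14, K=10: +14·20° lon, +10·10° lat → SW at lon 100°, lat 10°.
Square 7, 2: +7·2° lon, +2·1° lat → SW at lon 114°, lat 12°.
Subsquare o=14, r=17: +14·0.0833333° lon, +17·0.0416667° lat → SW at lon 115.167°, lat 12.7083°.
Extended square 8, 8: +8·0.00833333° lon, +8·0.00416667° lat → SW at lon 115.233°, lat 12.7417°.
Cell spans 0.00833333° lon × 0.00416667° lat.
south 12.74167, north 12.74583.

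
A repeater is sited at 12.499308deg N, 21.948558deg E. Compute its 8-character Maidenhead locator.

Shift to the Maidenhead origin (180°W, 90°S): lon 201.94856, lat 102.49931.
Field: 201.94856/20 → 10 → K, 102.49931/10 → 10 → K; chars KK.
Square: 1.94856/2 → 0, 2.49931/1 → 2; chars 02.
Subsquare: 1.94856/0.0833333 → 23 → x, 0.49931/0.0416667 → 11 → l; chars xl.
Extended square: 0.03189/0.00833333 → 3, 0.04097/0.00416667 → 9; chars 39.

KK02xl39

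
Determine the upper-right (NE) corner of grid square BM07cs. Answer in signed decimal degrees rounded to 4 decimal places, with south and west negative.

Field B=1, M=12: +1·20° lon, +12·10° lat → SW at lon -160°, lat 30°.
Square 0, 7: +0·2° lon, +7·1° lat → SW at lon -160°, lat 37°.
Subsquare c=2, s=18: +2·0.0833333° lon, +18·0.0416667° lat → SW at lon -159.833°, lat 37.75°.
Cell spans 0.0833333° lon × 0.0416667° lat. NE corner is SW corner plus one full cell.
latitude 37.7917, longitude -159.7500.

37.7917, -159.7500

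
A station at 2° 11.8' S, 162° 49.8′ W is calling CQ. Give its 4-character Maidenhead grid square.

Offset from 180°W / 90°S: lon 17.17°, lat 87.80°.
Field: lon ⌊17.17/20⌋ = 0 → A; lat ⌊87.80/10⌋ = 8 → I.
Square: lon ⌊17.17/2⌋ = 8; lat ⌊7.80/1⌋ = 7.

AI87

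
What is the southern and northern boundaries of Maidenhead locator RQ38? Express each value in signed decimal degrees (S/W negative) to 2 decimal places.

78.00, 79.00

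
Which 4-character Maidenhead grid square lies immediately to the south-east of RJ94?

AJ03

Longitude square 9; +1 → 10, wraps to 0, carry into field.
Longitude field R = 17; +1 → 18, wraps to 0 = A, wrapping around the antimeridian.
Latitude square 4; −1 → 3.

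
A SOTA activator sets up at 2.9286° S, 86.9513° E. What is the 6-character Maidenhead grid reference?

NI37lb

Shift to the Maidenhead origin (180°W, 90°S): lon 266.9513, lat 87.0714.
Field (20°×10°, letters A–R): lon ⌊266.9513/20⌋ = 13 → N; lat ⌊87.0714/10⌋ = 8 → I.
Square (2°×1°, digits 0–9): lon ⌊6.9513/2⌋ = 3; lat ⌊7.0714/1⌋ = 7.
Subsquare (5′×2.5′, letters a–x): lon ⌊0.9513/0.0833333⌋ = 11 → l; lat ⌊0.0714/0.0416667⌋ = 1 → b.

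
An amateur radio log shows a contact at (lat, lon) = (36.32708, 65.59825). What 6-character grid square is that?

Shift to the Maidenhead origin (180°W, 90°S): lon 245.5983, lat 126.3271.
Field: lon ⌊245.5983/20⌋ = 12 → M; lat ⌊126.3271/10⌋ = 12 → M.
Square: lon ⌊5.5983/2⌋ = 2; lat ⌊6.3271/1⌋ = 6.
Subsquare: lon ⌊1.5983/0.0833333⌋ = 19 → t; lat ⌊0.3271/0.0416667⌋ = 7 → h.

MM26th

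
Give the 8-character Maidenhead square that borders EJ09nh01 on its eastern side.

Longitude extended square 0; +1 → 1.
The latitude characters are unchanged.

EJ09nh11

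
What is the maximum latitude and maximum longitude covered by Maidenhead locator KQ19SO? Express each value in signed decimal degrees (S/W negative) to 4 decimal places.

79.6250, 23.5833

Field K=10, Q=16: +10·20° lon, +16·10° lat → SW at lon 20°, lat 70°.
Square 1, 9: +1·2° lon, +9·1° lat → SW at lon 22°, lat 79°.
Subsquare s=18, o=14: +18·0.0833333° lon, +14·0.0416667° lat → SW at lon 23.5°, lat 79.5833°.
Cell spans 0.0833333° lon × 0.0416667° lat. NE corner is SW corner plus one full cell.
latitude 79.6250, longitude 23.5833.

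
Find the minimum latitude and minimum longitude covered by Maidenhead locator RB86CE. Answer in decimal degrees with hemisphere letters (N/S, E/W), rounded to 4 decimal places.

Field R=17, B=1: +17·20° lon, +1·10° lat → SW at lon 160°, lat -80°.
Square 8, 6: +8·2° lon, +6·1° lat → SW at lon 176°, lat -74°.
Subsquare c=2, e=4: +2·0.0833333° lon, +4·0.0416667° lat → SW at lon 176.167°, lat -73.8333°.
latitude 73.8333° S, longitude 176.1667° E.

73.8333° S, 176.1667° E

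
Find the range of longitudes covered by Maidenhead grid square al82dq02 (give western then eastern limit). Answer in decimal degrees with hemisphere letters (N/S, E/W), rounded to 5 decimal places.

Field A=0, L=11: +0·20° lon, +11·10° lat → SW at lon -180°, lat 20°.
Square 8, 2: +8·2° lon, +2·1° lat → SW at lon -164°, lat 22°.
Subsquare d=3, q=16: +3·0.0833333° lon, +16·0.0416667° lat → SW at lon -163.75°, lat 22.6667°.
Extended square 0, 2: +0·0.00833333° lon, +2·0.00416667° lat → SW at lon -163.75°, lat 22.675°.
Cell spans 0.00833333° lon × 0.00416667° lat.
west 163.75000° W, east 163.74167° W.

163.75000° W, 163.74167° W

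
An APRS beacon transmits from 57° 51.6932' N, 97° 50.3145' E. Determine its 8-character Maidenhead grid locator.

NO87wu06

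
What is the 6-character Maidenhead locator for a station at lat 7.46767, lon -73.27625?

FJ37il

Offset from 180°W / 90°S: lon 106.7237°, lat 97.4677°.
Field: 106.7237/20 → 5 → F, 97.4677/10 → 9 → J; chars FJ.
Square: 6.7237/2 → 3, 7.4677/1 → 7; chars 37.
Subsquare: 0.7237/0.0833333 → 8 → i, 0.4677/0.0416667 → 11 → l; chars il.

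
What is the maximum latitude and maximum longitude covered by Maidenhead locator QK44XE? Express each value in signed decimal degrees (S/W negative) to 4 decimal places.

14.2083, 150.0000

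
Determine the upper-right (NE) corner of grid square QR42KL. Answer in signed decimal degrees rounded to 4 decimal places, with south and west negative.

82.5000, 148.9167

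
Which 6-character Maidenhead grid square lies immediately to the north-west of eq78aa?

EQ68xb

Longitude subsquare a = 0; −1 → -1, wraps to 23 = x, carry into square.
Longitude square 7; −1 → 6.
Latitude subsquare a = 0; +1 → 1 = b.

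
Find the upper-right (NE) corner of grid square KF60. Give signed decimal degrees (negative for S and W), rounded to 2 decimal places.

-39.00, 34.00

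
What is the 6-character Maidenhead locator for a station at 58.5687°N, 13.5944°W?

IO38en

Offset from 180°W / 90°S: lon 166.4056°, lat 148.5687°.
Field: lon ⌊166.4056/20⌋ = 8 → I; lat ⌊148.5687/10⌋ = 14 → O.
Square: lon ⌊6.4056/2⌋ = 3; lat ⌊8.5687/1⌋ = 8.
Subsquare: lon ⌊0.4056/0.0833333⌋ = 4 → e; lat ⌊0.5687/0.0416667⌋ = 13 → n.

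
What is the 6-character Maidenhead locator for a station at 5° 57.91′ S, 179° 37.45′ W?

AI04ea

Offset from 180°W / 90°S: lon 0.3758°, lat 84.0348°.
Field: lon ⌊0.3758/20⌋ = 0 → A; lat ⌊84.0348/10⌋ = 8 → I.
Square: lon ⌊0.3758/2⌋ = 0; lat ⌊4.0348/1⌋ = 4.
Subsquare: lon ⌊0.3758/0.0833333⌋ = 4 → e; lat ⌊0.0348/0.0416667⌋ = 0 → a.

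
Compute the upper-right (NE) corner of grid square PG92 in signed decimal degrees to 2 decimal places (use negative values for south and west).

-27.00, 140.00

Field P=15, G=6: +15·20° lon, +6·10° lat → SW at lon 120°, lat -30°.
Square 9, 2: +9·2° lon, +2·1° lat → SW at lon 138°, lat -28°.
Cell spans 2° lon × 1° lat. NE corner is SW corner plus one full cell.
latitude -27.00, longitude 140.00.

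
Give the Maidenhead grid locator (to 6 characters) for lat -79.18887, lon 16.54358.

Add 180° to longitude and 90° to latitude: 196.5436, 10.8111.
Field (20°×10°, letters A–R): 196.5436/20 → 9 → J, 10.8111/10 → 1 → B; chars JB.
Square (2°×1°, digits 0–9): 16.5436/2 → 8, 0.8111/1 → 0; chars 80.
Subsquare (5′×2.5′, letters a–x): 0.5436/0.0833333 → 6 → g, 0.8111/0.0416667 → 19 → t; chars gt.

JB80gt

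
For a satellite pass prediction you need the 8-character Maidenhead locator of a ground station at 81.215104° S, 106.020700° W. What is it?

Add 180° to longitude and 90° to latitude: 73.97930, 8.78490.
Field: lon ⌊73.97930/20⌋ = 3 → D; lat ⌊8.78490/10⌋ = 0 → A.
Square: lon ⌊13.97930/2⌋ = 6; lat ⌊8.78490/1⌋ = 8.
Subsquare: lon ⌊1.97930/0.0833333⌋ = 23 → x; lat ⌊0.78490/0.0416667⌋ = 18 → s.
Extended square: lon ⌊0.06263/0.00833333⌋ = 7; lat ⌊0.03490/0.00416667⌋ = 8.

DA68xs78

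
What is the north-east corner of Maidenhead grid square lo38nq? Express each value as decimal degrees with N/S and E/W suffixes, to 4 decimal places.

Field L=11, O=14: +11·20° lon, +14·10° lat → SW at lon 40°, lat 50°.
Square 3, 8: +3·2° lon, +8·1° lat → SW at lon 46°, lat 58°.
Subsquare n=13, q=16: +13·0.0833333° lon, +16·0.0416667° lat → SW at lon 47.0833°, lat 58.6667°.
Cell spans 0.0833333° lon × 0.0416667° lat. NE corner is SW corner plus one full cell.
latitude 58.7083° N, longitude 47.1667° E.

58.7083° N, 47.1667° E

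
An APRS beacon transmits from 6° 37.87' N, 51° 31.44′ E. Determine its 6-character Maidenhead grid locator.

LJ56sp

Add 180° to longitude and 90° to latitude: 231.5240, 96.6312.
Field: lon ⌊231.5240/20⌋ = 11 → L; lat ⌊96.6312/10⌋ = 9 → J.
Square: lon ⌊11.5240/2⌋ = 5; lat ⌊6.6312/1⌋ = 6.
Subsquare: lon ⌊1.5240/0.0833333⌋ = 18 → s; lat ⌊0.6312/0.0416667⌋ = 15 → p.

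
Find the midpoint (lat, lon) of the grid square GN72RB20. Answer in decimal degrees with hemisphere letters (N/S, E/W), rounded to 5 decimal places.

42.04375° N, 44.56250° W

Field G=6, N=13: +6·20° lon, +13·10° lat → SW at lon -60°, lat 40°.
Square 7, 2: +7·2° lon, +2·1° lat → SW at lon -46°, lat 42°.
Subsquare r=17, b=1: +17·0.0833333° lon, +1·0.0416667° lat → SW at lon -44.5833°, lat 42.0417°.
Extended square 2, 0: +2·0.00833333° lon, +0·0.00416667° lat → SW at lon -44.5667°, lat 42.0417°.
Cell spans 0.00833333° lon × 0.00416667° lat. Centre is SW corner plus half of each.
latitude 42.04375° N, longitude 44.56250° W.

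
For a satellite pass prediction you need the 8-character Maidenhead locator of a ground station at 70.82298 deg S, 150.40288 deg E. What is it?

Offset from 180°W / 90°S: lon 330.40288°, lat 19.17702°.
Field: 330.40288/20 → 16 → Q, 19.17702/10 → 1 → B; chars QB.
Square: 10.40288/2 → 5, 9.17702/1 → 9; chars 59.
Subsquare: 0.40288/0.0833333 → 4 → e, 0.17702/0.0416667 → 4 → e; chars ee.
Extended square: 0.06955/0.00833333 → 8, 0.01035/0.00416667 → 2; chars 82.

QB59ee82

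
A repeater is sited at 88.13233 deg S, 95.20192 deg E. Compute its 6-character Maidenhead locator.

Shift to the Maidenhead origin (180°W, 90°S): lon 275.2019, lat 1.8677.
Field: lon ⌊275.2019/20⌋ = 13 → N; lat ⌊1.8677/10⌋ = 0 → A.
Square: lon ⌊15.2019/2⌋ = 7; lat ⌊1.8677/1⌋ = 1.
Subsquare: lon ⌊1.2019/0.0833333⌋ = 14 → o; lat ⌊0.8677/0.0416667⌋ = 20 → u.

NA71ou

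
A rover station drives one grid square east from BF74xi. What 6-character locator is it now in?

Longitude subsquare x = 23; +1 → 24, wraps to 0 = a, carry into square.
Longitude square 7; +1 → 8.
The latitude characters are unchanged.

BF84ai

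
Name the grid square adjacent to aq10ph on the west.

AQ10oh

Longitude subsquare p = 15; −1 → 14 = o.
The latitude characters are unchanged.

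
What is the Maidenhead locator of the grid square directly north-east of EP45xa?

EP55ab

Longitude subsquare x = 23; +1 → 24, wraps to 0 = a, carry into square.
Longitude square 4; +1 → 5.
Latitude subsquare a = 0; +1 → 1 = b.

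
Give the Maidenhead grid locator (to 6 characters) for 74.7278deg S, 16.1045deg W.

Shift to the Maidenhead origin (180°W, 90°S): lon 163.8955, lat 15.2722.
Field (20°×10°, letters A–R): lon ⌊163.8955/20⌋ = 8 → I; lat ⌊15.2722/10⌋ = 1 → B.
Square (2°×1°, digits 0–9): lon ⌊3.8955/2⌋ = 1; lat ⌊5.2722/1⌋ = 5.
Subsquare (5′×2.5′, letters a–x): lon ⌊1.8955/0.0833333⌋ = 22 → w; lat ⌊0.2722/0.0416667⌋ = 6 → g.

IB15wg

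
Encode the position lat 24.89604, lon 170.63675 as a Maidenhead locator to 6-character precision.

Offset from 180°W / 90°S: lon 350.6368°, lat 114.8960°.
Field: lon ⌊350.6368/20⌋ = 17 → R; lat ⌊114.8960/10⌋ = 11 → L.
Square: lon ⌊10.6368/2⌋ = 5; lat ⌊4.8960/1⌋ = 4.
Subsquare: lon ⌊0.6368/0.0833333⌋ = 7 → h; lat ⌊0.8960/0.0416667⌋ = 21 → v.

RL54hv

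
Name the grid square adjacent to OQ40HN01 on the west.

OQ40gn91

Longitude extended square 0; −1 → -1, wraps to 9, carry into subsquare.
Longitude subsquare h = 7; −1 → 6 = g.
The latitude characters are unchanged.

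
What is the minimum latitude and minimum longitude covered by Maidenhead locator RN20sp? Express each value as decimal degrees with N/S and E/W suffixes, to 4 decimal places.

40.6250° N, 165.5000° E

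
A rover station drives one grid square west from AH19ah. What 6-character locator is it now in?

AH09xh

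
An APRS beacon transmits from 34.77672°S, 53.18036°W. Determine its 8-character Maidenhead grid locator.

Shift to the Maidenhead origin (180°W, 90°S): lon 126.81964, lat 55.22328.
Field (20°×10°, letters A–R): 126.81964/20 → 6 → G, 55.22328/10 → 5 → F; chars GF.
Square (2°×1°, digits 0–9): 6.81964/2 → 3, 5.22328/1 → 5; chars 35.
Subsquare (5′×2.5′, letters a–x): 0.81964/0.0833333 → 9 → j, 0.22328/0.0416667 → 5 → f; chars jf.
Extended square (30″×15″, digits 0–9): 0.06964/0.00833333 → 8, 0.01495/0.00416667 → 3; chars 83.

GF35jf83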